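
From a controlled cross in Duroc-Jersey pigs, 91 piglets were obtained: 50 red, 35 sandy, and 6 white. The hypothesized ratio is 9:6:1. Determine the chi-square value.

Under the 9:6:1 hypothesis (Σ ratio = 16, N = 91):
  red: 91 × 9/16 = 51.1875
  sandy: 91 × 6/16 = 34.125
  white: 91 × 1/16 = 5.6875
χ² = Σ (O − E)² / E
  red: (50 − 51.1875)² / 51.1875 = 0.0275
  sandy: (35 − 34.125)² / 34.125 = 0.0224
  white: (6 − 5.6875)² / 5.6875 = 0.0172
χ² = 0.0275 + 0.0224 + 0.0172 = 0.0671 ≈ 0.067

0.067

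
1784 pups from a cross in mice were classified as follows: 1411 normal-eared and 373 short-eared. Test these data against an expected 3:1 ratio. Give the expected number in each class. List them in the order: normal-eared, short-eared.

Under the 3:1 hypothesis (Σ ratio = 4, N = 1784):
  normal-eared: 1784 × 3/4 = 1338
  short-eared: 1784 × 1/4 = 446

1338, 446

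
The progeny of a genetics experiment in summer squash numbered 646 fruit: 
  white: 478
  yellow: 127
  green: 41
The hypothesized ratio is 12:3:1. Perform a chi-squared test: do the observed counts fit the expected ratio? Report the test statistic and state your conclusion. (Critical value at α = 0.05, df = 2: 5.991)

The 12:3:1 ratio has 16 parts, so with N = 646 the expected counts are:
  white: 646 × 12/16 = 484.5
  yellow: 646 × 3/16 = 121.125
  green: 646 × 1/16 = 40.375
χ² = Σ (O − E)² / E
  white: (478 − 484.5)² / 484.5 = 0.0872
  yellow: (127 − 121.125)² / 121.125 = 0.2850
  green: (41 − 40.375)² / 40.375 = 0.0097
χ² = 0.0872 + 0.2850 + 0.0097 = 0.3819 ≈ 0.382
Degrees of freedom = 3 − 1 = 2; critical value at α = 0.05 is 5.991.
Since 0.382 < 5.991, we fail to reject the null hypothesis — the data are consistent with the 12:3:1 ratio.

0.382; consistent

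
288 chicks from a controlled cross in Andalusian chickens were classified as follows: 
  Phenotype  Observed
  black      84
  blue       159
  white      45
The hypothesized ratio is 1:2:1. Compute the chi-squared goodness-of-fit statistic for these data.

13.688

Total ratio parts = 4. Expected numbers out of 288:
  black: 288 × 1/4 = 72
  blue: 288 × 2/4 = 144
  white: 288 × 1/4 = 72
χ² = Σ (O − E)² / E
  black: (84 − 72)² / 72 = 2.0000
  blue: (159 − 144)² / 144 = 1.5625
  white: (45 − 72)² / 72 = 10.1250
χ² = 2.0000 + 1.5625 + 10.1250 = 13.6875 ≈ 13.688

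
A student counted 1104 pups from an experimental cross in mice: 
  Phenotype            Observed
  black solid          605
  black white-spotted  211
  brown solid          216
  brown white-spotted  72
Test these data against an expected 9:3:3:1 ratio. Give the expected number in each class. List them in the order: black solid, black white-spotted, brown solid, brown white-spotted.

The 9:3:3:1 ratio has 16 parts, so with N = 1104 the expected counts are:
  black solid: 1104 × 9/16 = 621
  black white-spotted: 1104 × 3/16 = 207
  brown solid: 1104 × 3/16 = 207
  brown white-spotted: 1104 × 1/16 = 69

621, 207, 207, 69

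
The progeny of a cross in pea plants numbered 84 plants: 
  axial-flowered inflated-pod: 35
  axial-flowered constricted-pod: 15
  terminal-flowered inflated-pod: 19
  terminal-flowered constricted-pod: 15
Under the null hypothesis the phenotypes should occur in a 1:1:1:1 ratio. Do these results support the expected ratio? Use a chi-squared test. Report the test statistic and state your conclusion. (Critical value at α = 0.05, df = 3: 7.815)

12.952; not consistent

Under the 1:1:1:1 hypothesis (Σ ratio = 4, N = 84):
  axial-flowered inflated-pod: 84 × 1/4 = 21
  axial-flowered constricted-pod: 84 × 1/4 = 21
  terminal-flowered inflated-pod: 84 × 1/4 = 21
  terminal-flowered constricted-pod: 84 × 1/4 = 21
χ² = Σ (O − E)² / E
  axial-flowered inflated-pod: (35 − 21)² / 21 = 9.3333
  axial-flowered constricted-pod: (15 − 21)² / 21 = 1.7143
  terminal-flowered inflated-pod: (19 − 21)² / 21 = 0.1905
  terminal-flowered constricted-pod: (15 − 21)² / 21 = 1.7143
χ² = 9.3333 + 1.7143 + 0.1905 + 1.7143 = 12.9524 ≈ 12.952
Degrees of freedom = 4 − 1 = 3; critical value at α = 0.05 is 7.815.
Since 12.952 > 7.815, we reject the null hypothesis — the data do not fit the 1:1:1:1 ratio.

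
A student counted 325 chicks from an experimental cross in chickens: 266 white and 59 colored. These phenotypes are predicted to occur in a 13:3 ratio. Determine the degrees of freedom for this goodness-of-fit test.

A goodness-of-fit test with 2 phenotype classes has df = 2 − 1 = 1.

1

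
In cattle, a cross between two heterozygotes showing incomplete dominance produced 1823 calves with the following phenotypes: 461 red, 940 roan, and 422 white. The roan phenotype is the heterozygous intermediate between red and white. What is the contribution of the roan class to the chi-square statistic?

With incomplete dominance, a heterozygote × heterozygote cross gives a 1:2:1 phenotypic ratio.
Under the 1:2:1 hypothesis (Σ ratio = 4, N = 1823):
  red: 1823 × 1/4 = 455.75
  roan: 1823 × 2/4 = 911.5
  white: 1823 × 1/4 = 455.75
Contribution of roan: (940 − 911.5)² / 911.5 = 0.8911

0.891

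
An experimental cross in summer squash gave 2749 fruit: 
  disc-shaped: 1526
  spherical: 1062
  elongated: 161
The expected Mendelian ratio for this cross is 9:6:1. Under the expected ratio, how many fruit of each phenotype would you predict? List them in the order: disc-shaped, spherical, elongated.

1546.3125, 1030.875, 171.8125

Expected counts for N = 2749 under a 9:6:1 ratio (total parts = 16):
  disc-shaped: 2749 × 9/16 = 1546.3125
  spherical: 2749 × 6/16 = 1030.875
  elongated: 2749 × 1/16 = 171.8125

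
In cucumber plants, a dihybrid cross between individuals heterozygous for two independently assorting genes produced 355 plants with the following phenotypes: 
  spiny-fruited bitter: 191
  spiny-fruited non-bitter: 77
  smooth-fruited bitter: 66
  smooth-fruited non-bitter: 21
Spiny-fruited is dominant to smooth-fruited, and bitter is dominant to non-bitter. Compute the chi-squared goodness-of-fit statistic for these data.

A dihybrid F₂ with independent assortment and complete dominance at both loci gives a 9:3:3:1 phenotypic ratio.
Total ratio parts = 16. Expected numbers out of 355:
  spiny-fruited bitter: 355 × 9/16 = 199.6875
  spiny-fruited non-bitter: 355 × 3/16 = 66.5625
  smooth-fruited bitter: 355 × 3/16 = 66.5625
  smooth-fruited non-bitter: 355 × 1/16 = 22.1875
χ² = Σ (O − E)² / E
  spiny-fruited bitter: (191 − 199.6875)² / 199.6875 = 0.3780
  spiny-fruited non-bitter: (77 − 66.5625)² / 66.5625 = 1.6367
  smooth-fruited bitter: (66 − 66.5625)² / 66.5625 = 0.0048
  smooth-fruited non-bitter: (21 − 22.1875)² / 22.1875 = 0.0636
χ² = 0.3780 + 1.6367 + 0.0048 + 0.0636 = 2.0831 ≈ 2.083

2.083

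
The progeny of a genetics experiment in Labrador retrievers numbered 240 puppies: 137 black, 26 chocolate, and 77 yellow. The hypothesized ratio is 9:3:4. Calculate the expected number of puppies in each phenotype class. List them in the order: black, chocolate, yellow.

135, 45, 60

Expected counts for N = 240 under a 9:3:4 ratio (total parts = 16):
  black: 240 × 9/16 = 135
  chocolate: 240 × 3/16 = 45
  yellow: 240 × 4/16 = 60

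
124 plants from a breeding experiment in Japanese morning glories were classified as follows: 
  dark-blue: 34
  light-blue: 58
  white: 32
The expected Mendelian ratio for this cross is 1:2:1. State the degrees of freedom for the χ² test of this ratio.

A goodness-of-fit test with 3 phenotype classes has df = 3 − 1 = 2.

2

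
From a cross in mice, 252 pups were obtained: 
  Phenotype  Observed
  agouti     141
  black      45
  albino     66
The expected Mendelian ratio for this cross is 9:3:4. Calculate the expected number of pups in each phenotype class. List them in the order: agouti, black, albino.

141.75, 47.25, 63

Total ratio parts = 16. Expected numbers out of 252:
  agouti: 252 × 9/16 = 141.75
  black: 252 × 3/16 = 47.25
  albino: 252 × 4/16 = 63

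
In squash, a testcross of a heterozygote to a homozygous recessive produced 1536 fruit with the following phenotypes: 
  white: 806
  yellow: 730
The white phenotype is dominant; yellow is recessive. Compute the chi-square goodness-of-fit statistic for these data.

3.760

A testcross of a heterozygote (Aa × aa) gives a 1:1 phenotypic ratio.
Expected counts for N = 1536 under a 1:1 ratio (total parts = 2):
  white: 1536 × 1/2 = 768
  yellow: 1536 × 1/2 = 768
χ² = Σ (O − E)² / E
  white: (806 − 768)² / 768 = 1.8802
  yellow: (730 − 768)² / 768 = 1.8802
χ² = 1.8802 + 1.8802 = 3.7604 ≈ 3.760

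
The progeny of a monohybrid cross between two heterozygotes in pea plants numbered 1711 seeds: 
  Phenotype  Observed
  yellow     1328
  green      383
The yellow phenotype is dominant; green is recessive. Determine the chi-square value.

6.242

For a monohybrid cross between heterozygotes with complete dominance, the expected phenotypic ratio is 3:1.
The 3:1 ratio has 4 parts, so with N = 1711 the expected counts are:
  yellow: 1711 × 3/4 = 1283.25
  green: 1711 × 1/4 = 427.75
χ² = Σ (O − E)² / E
  yellow: (1328 − 1283.25)² / 1283.25 = 1.5605
  green: (383 − 427.75)² / 427.75 = 4.6816
χ² = 1.5605 + 4.6816 = 6.2421 ≈ 6.242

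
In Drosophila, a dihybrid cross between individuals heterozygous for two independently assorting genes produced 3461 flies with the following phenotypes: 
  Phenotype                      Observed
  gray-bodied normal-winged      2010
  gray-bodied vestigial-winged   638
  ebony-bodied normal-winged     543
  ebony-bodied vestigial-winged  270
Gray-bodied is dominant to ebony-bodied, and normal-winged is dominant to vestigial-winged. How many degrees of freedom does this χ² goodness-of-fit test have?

3

A dihybrid F₂ with independent assortment and complete dominance at both loci gives a 9:3:3:1 phenotypic ratio.
A goodness-of-fit test with 4 phenotype classes has df = 4 − 1 = 3.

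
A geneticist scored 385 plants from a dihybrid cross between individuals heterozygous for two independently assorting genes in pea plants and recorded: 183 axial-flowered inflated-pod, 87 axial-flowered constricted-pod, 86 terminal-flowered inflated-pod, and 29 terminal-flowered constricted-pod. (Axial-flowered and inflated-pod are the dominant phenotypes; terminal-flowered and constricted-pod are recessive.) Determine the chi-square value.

11.897

A dihybrid F₂ with independent assortment and complete dominance at both loci gives a 9:3:3:1 phenotypic ratio.
Under the 9:3:3:1 hypothesis (Σ ratio = 16, N = 385):
  axial-flowered inflated-pod: 385 × 9/16 = 216.5625
  axial-flowered constricted-pod: 385 × 3/16 = 72.1875
  terminal-flowered inflated-pod: 385 × 3/16 = 72.1875
  terminal-flowered constricted-pod: 385 × 1/16 = 24.0625
χ² = Σ (O − E)² / E
  axial-flowered inflated-pod: (183 − 216.5625)² / 216.5625 = 5.2015
  axial-flowered constricted-pod: (87 − 72.1875)² / 72.1875 = 3.0394
  terminal-flowered inflated-pod: (86 − 72.1875)² / 72.1875 = 2.6429
  terminal-flowered constricted-pod: (29 − 24.0625)² / 24.0625 = 1.0131
χ² = 5.2015 + 3.0394 + 2.6429 + 1.0131 = 11.8969 ≈ 11.897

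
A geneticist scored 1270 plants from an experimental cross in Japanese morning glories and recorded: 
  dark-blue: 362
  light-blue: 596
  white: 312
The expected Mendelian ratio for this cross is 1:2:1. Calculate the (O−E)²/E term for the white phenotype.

0.095

The 1:2:1 ratio has 4 parts, so with N = 1270 the expected counts are:
  dark-blue: 1270 × 1/4 = 317.5
  light-blue: 1270 × 2/4 = 635
  white: 1270 × 1/4 = 317.5
Contribution of white: (312 − 317.5)² / 317.5 = 0.0953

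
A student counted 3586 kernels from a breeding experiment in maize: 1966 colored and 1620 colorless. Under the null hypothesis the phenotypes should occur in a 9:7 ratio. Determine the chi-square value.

2.962

Under the 9:7 hypothesis (Σ ratio = 16, N = 3586):
  colored: 3586 × 9/16 = 2017.125
  colorless: 3586 × 7/16 = 1568.875
χ² = Σ (O − E)² / E
  colored: (1966 − 2017.125)² / 2017.125 = 1.2958
  colorless: (1620 − 1568.875)² / 1568.875 = 1.6660
χ² = 1.2958 + 1.6660 = 2.9618 ≈ 2.962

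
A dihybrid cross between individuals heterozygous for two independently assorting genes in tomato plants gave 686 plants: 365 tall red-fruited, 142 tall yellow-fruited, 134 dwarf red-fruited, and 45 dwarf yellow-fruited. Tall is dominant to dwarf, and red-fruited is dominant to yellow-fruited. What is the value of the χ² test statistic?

2.850

A dihybrid F₂ with independent assortment and complete dominance at both loci gives a 9:3:3:1 phenotypic ratio.
The 9:3:3:1 ratio has 16 parts, so with N = 686 the expected counts are:
  tall red-fruited: 686 × 9/16 = 385.875
  tall yellow-fruited: 686 × 3/16 = 128.625
  dwarf red-fruited: 686 × 3/16 = 128.625
  dwarf yellow-fruited: 686 × 1/16 = 42.875
χ² = Σ (O − E)² / E
  tall red-fruited: (365 − 385.875)² / 385.875 = 1.1293
  tall yellow-fruited: (142 − 128.625)² / 128.625 = 1.3908
  dwarf red-fruited: (134 − 128.625)² / 128.625 = 0.2246
  dwarf yellow-fruited: (45 − 42.875)² / 42.875 = 0.1053
χ² = 1.1293 + 1.3908 + 0.2246 + 0.1053 = 2.850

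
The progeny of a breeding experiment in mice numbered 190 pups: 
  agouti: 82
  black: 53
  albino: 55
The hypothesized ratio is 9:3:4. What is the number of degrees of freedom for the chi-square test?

A goodness-of-fit test with 3 phenotype classes has df = 3 − 1 = 2.

2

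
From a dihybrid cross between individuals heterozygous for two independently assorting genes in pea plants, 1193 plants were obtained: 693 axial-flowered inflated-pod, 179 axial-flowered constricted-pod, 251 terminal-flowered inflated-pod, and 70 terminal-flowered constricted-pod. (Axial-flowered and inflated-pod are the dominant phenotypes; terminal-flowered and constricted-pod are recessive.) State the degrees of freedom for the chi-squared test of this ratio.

A dihybrid F₂ with independent assortment and complete dominance at both loci gives a 9:3:3:1 phenotypic ratio.
A goodness-of-fit test with 4 phenotype classes has df = 4 − 1 = 3.

3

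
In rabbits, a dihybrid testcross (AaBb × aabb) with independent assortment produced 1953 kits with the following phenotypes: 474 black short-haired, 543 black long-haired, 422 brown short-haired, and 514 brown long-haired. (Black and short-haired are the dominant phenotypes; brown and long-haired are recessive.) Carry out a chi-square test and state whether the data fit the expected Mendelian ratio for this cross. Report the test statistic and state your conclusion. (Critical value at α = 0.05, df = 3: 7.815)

16.903; not consistent

A dihybrid testcross with independent assortment gives a 1:1:1:1 ratio.
The 1:1:1:1 ratio has 4 parts, so with N = 1953 the expected counts are:
  black short-haired: 1953 × 1/4 = 488.25
  black long-haired: 1953 × 1/4 = 488.25
  brown short-haired: 1953 × 1/4 = 488.25
  brown long-haired: 1953 × 1/4 = 488.25
χ² = Σ (O − E)² / E
  black short-haired: (474 − 488.25)² / 488.25 = 0.4159
  black long-haired: (543 − 488.25)² / 488.25 = 6.1394
  brown short-haired: (422 − 488.25)² / 488.25 = 8.9894
  brown long-haired: (514 − 488.25)² / 488.25 = 1.3580
χ² = 0.4159 + 6.1394 + 8.9894 + 1.3580 = 16.9027 ≈ 16.903
Degrees of freedom = 4 − 1 = 3; critical value at α = 0.05 is 7.815.
Since 16.903 > 7.815, we reject the null hypothesis — the data do not fit the 1:1:1:1 ratio.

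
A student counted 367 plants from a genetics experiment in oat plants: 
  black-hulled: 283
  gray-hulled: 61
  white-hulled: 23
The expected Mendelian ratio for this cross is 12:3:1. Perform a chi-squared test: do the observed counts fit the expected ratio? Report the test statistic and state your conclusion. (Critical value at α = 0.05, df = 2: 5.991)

Total ratio parts = 16. Expected numbers out of 367:
  black-hulled: 367 × 12/16 = 275.25
  gray-hulled: 367 × 3/16 = 68.8125
  white-hulled: 367 × 1/16 = 22.9375
χ² = Σ (O − E)² / E
  black-hulled: (283 − 275.25)² / 275.25 = 0.2182
  gray-hulled: (61 − 68.8125)² / 68.8125 = 0.8870
  white-hulled: (23 − 22.9375)² / 22.9375 = 0.0002
χ² = 0.2182 + 0.8870 + 0.0002 = 1.1054 ≈ 1.105
Degrees of freedom = 3 − 1 = 2; critical value at α = 0.05 is 5.991.
Since 1.105 < 5.991, we fail to reject the null hypothesis — the data are consistent with the 12:3:1 ratio.

1.105; consistent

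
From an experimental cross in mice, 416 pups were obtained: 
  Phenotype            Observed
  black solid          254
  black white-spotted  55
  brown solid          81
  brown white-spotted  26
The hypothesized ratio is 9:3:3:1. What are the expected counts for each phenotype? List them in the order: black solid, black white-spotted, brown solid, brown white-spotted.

Expected counts for N = 416 under a 9:3:3:1 ratio (total parts = 16):
  black solid: 416 × 9/16 = 234
  black white-spotted: 416 × 3/16 = 78
  brown solid: 416 × 3/16 = 78
  brown white-spotted: 416 × 1/16 = 26

234, 78, 78, 26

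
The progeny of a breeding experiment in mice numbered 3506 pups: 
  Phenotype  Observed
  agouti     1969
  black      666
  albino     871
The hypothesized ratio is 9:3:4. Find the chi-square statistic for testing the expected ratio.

Under the 9:3:4 hypothesis (Σ ratio = 16, N = 3506):
  agouti: 3506 × 9/16 = 1972.125
  black: 3506 × 3/16 = 657.375
  albino: 3506 × 4/16 = 876.5
χ² = Σ (O − E)² / E
  agouti: (1969 − 1972.125)² / 1972.125 = 0.0050
  black: (666 − 657.375)² / 657.375 = 0.1132
  albino: (871 − 876.5)² / 876.5 = 0.0345
χ² = 0.0050 + 0.1132 + 0.0345 = 0.1527 ≈ 0.153

0.153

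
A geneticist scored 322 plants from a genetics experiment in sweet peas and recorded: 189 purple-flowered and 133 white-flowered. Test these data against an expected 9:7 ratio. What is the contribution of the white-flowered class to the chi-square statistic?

0.440

The 9:7 ratio has 16 parts, so with N = 322 the expected counts are:
  purple-flowered: 322 × 9/16 = 181.125
  white-flowered: 322 × 7/16 = 140.875
Contribution of white-flowered: (133 − 140.875)² / 140.875 = 0.4402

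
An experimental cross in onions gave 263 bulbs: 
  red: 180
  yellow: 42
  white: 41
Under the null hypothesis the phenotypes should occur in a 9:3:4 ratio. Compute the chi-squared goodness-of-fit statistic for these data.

The 9:3:4 ratio has 16 parts, so with N = 263 the expected counts are:
  red: 263 × 9/16 = 147.9375
  yellow: 263 × 3/16 = 49.3125
  white: 263 × 4/16 = 65.75
χ² = Σ (O − E)² / E
  red: (180 − 147.9375)² / 147.9375 = 6.9489
  yellow: (42 − 49.3125)² / 49.3125 = 1.0844
  white: (41 − 65.75)² / 65.75 = 9.3165
χ² = 6.9489 + 1.0844 + 9.3165 = 17.3498 ≈ 17.350

17.350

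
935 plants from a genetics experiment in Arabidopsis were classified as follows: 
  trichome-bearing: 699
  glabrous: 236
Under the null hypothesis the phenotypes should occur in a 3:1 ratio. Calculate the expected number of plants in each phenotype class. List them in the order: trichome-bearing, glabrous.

Under the 3:1 hypothesis (Σ ratio = 4, N = 935):
  trichome-bearing: 935 × 3/4 = 701.25
  glabrous: 935 × 1/4 = 233.75

701.25, 233.75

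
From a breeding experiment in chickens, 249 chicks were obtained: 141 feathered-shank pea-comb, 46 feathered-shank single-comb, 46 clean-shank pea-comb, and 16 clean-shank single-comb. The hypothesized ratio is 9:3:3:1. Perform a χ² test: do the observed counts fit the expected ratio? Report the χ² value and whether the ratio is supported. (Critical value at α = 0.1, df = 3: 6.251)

0.039; consistent

The 9:3:3:1 ratio has 16 parts, so with N = 249 the expected counts are:
  feathered-shank pea-comb: 249 × 9/16 = 140.0625
  feathered-shank single-comb: 249 × 3/16 = 46.6875
  clean-shank pea-comb: 249 × 3/16 = 46.6875
  clean-shank single-comb: 249 × 1/16 = 15.5625
χ² = Σ (O − E)² / E
  feathered-shank pea-comb: (141 − 140.0625)² / 140.0625 = 0.0063
  feathered-shank single-comb: (46 − 46.6875)² / 46.6875 = 0.0101
  clean-shank pea-comb: (46 − 46.6875)² / 46.6875 = 0.0101
  clean-shank single-comb: (16 − 15.5625)² / 15.5625 = 0.0123
χ² = 0.0063 + 0.0101 + 0.0101 + 0.0123 = 0.0388 ≈ 0.039
Degrees of freedom = 4 − 1 = 3; critical value at α = 0.1 is 6.251.
Since 0.039 < 6.251, we fail to reject the null hypothesis — the data are consistent with the 9:3:3:1 ratio.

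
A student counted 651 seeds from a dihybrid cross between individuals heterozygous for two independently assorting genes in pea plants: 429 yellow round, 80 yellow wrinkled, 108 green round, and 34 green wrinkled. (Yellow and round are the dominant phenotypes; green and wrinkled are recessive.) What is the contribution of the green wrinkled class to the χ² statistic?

A dihybrid F₂ with independent assortment and complete dominance at both loci gives a 9:3:3:1 phenotypic ratio.
Total ratio parts = 16. Expected numbers out of 651:
  yellow round: 651 × 9/16 = 366.1875
  yellow wrinkled: 651 × 3/16 = 122.0625
  green round: 651 × 3/16 = 122.0625
  green wrinkled: 651 × 1/16 = 40.6875
Contribution of green wrinkled: (34 − 40.6875)² / 40.6875 = 1.0992

1.099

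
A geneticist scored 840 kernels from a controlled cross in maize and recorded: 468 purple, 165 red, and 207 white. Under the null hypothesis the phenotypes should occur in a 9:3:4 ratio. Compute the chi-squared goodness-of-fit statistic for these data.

The 9:3:4 ratio has 16 parts, so with N = 840 the expected counts are:
  purple: 840 × 9/16 = 472.5
  red: 840 × 3/16 = 157.5
  white: 840 × 4/16 = 210
χ² = Σ (O − E)² / E
  purple: (468 − 472.5)² / 472.5 = 0.0429
  red: (165 − 157.5)² / 157.5 = 0.3571
  white: (207 − 210)² / 210 = 0.0429
χ² = 0.0429 + 0.3571 + 0.0429 = 0.4429 ≈ 0.443

0.443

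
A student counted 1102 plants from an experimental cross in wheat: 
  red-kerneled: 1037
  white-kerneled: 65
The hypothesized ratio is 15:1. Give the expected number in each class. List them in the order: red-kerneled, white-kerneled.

1033.125, 68.875

Expected counts for N = 1102 under a 15:1 ratio (total parts = 16):
  red-kerneled: 1102 × 15/16 = 1033.125
  white-kerneled: 1102 × 1/16 = 68.875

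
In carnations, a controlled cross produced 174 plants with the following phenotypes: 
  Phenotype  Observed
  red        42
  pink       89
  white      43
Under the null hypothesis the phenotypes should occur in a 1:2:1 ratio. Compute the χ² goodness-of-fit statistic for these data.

The 1:2:1 ratio has 4 parts, so with N = 174 the expected counts are:
  red: 174 × 1/4 = 43.5
  pink: 174 × 2/4 = 87
  white: 174 × 1/4 = 43.5
χ² = Σ (O − E)² / E
  red: (42 − 43.5)² / 43.5 = 0.0517
  pink: (89 − 87)² / 87 = 0.0460
  white: (43 − 43.5)² / 43.5 = 0.0057
χ² = 0.0517 + 0.0460 + 0.0057 = 0.1034 ≈ 0.103

0.103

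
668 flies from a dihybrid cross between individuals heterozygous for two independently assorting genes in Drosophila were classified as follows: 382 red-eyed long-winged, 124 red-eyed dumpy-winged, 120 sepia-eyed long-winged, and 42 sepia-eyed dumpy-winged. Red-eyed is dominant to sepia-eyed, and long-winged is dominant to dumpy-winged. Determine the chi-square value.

0.338

A dihybrid F₂ with independent assortment and complete dominance at both loci gives a 9:3:3:1 phenotypic ratio.
Expected counts for N = 668 under a 9:3:3:1 ratio (total parts = 16):
  red-eyed long-winged: 668 × 9/16 = 375.75
  red-eyed dumpy-winged: 668 × 3/16 = 125.25
  sepia-eyed long-winged: 668 × 3/16 = 125.25
  sepia-eyed dumpy-winged: 668 × 1/16 = 41.75
χ² = Σ (O − E)² / E
  red-eyed long-winged: (382 − 375.75)² / 375.75 = 0.1040
  red-eyed dumpy-winged: (124 − 125.25)² / 125.25 = 0.0125
  sepia-eyed long-winged: (120 − 125.25)² / 125.25 = 0.2201
  sepia-eyed dumpy-winged: (42 − 41.75)² / 41.75 = 0.0015
χ² = 0.1040 + 0.0125 + 0.2201 + 0.0015 = 0.3381 ≈ 0.338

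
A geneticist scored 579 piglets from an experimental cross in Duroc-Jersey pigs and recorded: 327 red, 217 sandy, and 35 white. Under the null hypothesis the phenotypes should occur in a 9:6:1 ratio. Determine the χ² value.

The 9:6:1 ratio has 16 parts, so with N = 579 the expected counts are:
  red: 579 × 9/16 = 325.6875
  sandy: 579 × 6/16 = 217.125
  white: 579 × 1/16 = 36.1875
χ² = Σ (O − E)² / E
  red: (327 − 325.6875)² / 325.6875 = 0.0053
  sandy: (217 − 217.125)² / 217.125 = 0.0001
  white: (35 − 36.1875)² / 36.1875 = 0.0390
χ² = 0.0053 + 0.0001 + 0.0390 = 0.0444 ≈ 0.044

0.044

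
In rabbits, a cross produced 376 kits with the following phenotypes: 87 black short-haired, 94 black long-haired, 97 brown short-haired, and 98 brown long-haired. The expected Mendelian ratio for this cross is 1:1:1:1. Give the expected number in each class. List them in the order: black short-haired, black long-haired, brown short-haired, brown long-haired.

94, 94, 94, 94

Under the 1:1:1:1 hypothesis (Σ ratio = 4, N = 376):
  black short-haired: 376 × 1/4 = 94
  black long-haired: 376 × 1/4 = 94
  brown short-haired: 376 × 1/4 = 94
  brown long-haired: 376 × 1/4 = 94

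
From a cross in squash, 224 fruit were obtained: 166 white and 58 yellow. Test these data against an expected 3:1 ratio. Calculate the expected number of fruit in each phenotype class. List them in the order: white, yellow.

Under the 3:1 hypothesis (Σ ratio = 4, N = 224):
  white: 224 × 3/4 = 168
  yellow: 224 × 1/4 = 56

168, 56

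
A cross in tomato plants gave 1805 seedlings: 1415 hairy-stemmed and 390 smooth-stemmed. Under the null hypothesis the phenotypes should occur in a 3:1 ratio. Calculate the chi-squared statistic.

Under the 3:1 hypothesis (Σ ratio = 4, N = 1805):
  hairy-stemmed: 1805 × 3/4 = 1353.75
  smooth-stemmed: 1805 × 1/4 = 451.25
χ² = Σ (O − E)² / E
  hairy-stemmed: (1415 − 1353.75)² / 1353.75 = 2.7712
  smooth-stemmed: (390 − 451.25)² / 451.25 = 8.3137
χ² = 2.7712 + 8.3137 = 11.0849 ≈ 11.085

11.085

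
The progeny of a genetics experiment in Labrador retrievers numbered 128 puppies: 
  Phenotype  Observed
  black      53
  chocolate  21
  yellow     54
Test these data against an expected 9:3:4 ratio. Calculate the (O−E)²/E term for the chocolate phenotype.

0.375

Expected counts for N = 128 under a 9:3:4 ratio (total parts = 16):
  black: 128 × 9/16 = 72
  chocolate: 128 × 3/16 = 24
  yellow: 128 × 4/16 = 32
Contribution of chocolate: (21 − 24)² / 24 = 0.3750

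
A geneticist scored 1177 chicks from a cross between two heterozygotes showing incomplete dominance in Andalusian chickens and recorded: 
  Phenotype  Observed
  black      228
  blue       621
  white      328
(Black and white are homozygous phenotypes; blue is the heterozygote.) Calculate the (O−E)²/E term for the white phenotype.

3.871

With incomplete dominance, a heterozygote × heterozygote cross gives a 1:2:1 phenotypic ratio.
Expected counts for N = 1177 under a 1:2:1 ratio (total parts = 4):
  black: 1177 × 1/4 = 294.25
  blue: 1177 × 2/4 = 588.5
  white: 1177 × 1/4 = 294.25
Contribution of white: (328 − 294.25)² / 294.25 = 3.8711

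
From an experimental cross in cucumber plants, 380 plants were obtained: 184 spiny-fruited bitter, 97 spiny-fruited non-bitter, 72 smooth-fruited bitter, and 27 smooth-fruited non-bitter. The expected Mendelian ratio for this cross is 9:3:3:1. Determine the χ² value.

Under the 9:3:3:1 hypothesis (Σ ratio = 16, N = 380):
  spiny-fruited bitter: 380 × 9/16 = 213.75
  spiny-fruited non-bitter: 380 × 3/16 = 71.25
  smooth-fruited bitter: 380 × 3/16 = 71.25
  smooth-fruited non-bitter: 380 × 1/16 = 23.75
χ² = Σ (O − E)² / E
  spiny-fruited bitter: (184 − 213.75)² / 213.75 = 4.1406
  spiny-fruited non-bitter: (97 − 71.25)² / 71.25 = 9.3061
  smooth-fruited bitter: (72 − 71.25)² / 71.25 = 0.0079
  smooth-fruited non-bitter: (27 − 23.75)² / 23.75 = 0.4447
χ² = 4.1406 + 9.3061 + 0.0079 + 0.4447 = 13.8993 ≈ 13.899

13.899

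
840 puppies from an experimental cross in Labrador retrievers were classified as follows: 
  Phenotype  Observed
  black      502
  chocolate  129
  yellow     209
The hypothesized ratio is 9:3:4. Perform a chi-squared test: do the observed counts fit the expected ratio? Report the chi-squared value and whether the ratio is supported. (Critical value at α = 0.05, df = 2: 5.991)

The 9:3:4 ratio has 16 parts, so with N = 840 the expected counts are:
  black: 840 × 9/16 = 472.5
  chocolate: 840 × 3/16 = 157.5
  yellow: 840 × 4/16 = 210
χ² = Σ (O − E)² / E
  black: (502 − 472.5)² / 472.5 = 1.8418
  chocolate: (129 − 157.5)² / 157.5 = 5.1571
  yellow: (209 − 210)² / 210 = 0.0048
χ² = 1.8418 + 5.1571 + 0.0048 = 7.0037 ≈ 7.004
Degrees of freedom = 3 − 1 = 2; critical value at α = 0.05 is 5.991.
Since 7.004 > 5.991, we reject the null hypothesis — the data do not fit the 9:3:4 ratio.

7.004; not consistent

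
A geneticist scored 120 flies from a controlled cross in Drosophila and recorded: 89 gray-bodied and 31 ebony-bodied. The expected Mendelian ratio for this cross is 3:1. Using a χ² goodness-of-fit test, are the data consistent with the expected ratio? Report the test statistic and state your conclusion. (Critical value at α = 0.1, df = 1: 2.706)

Total ratio parts = 4. Expected numbers out of 120:
  gray-bodied: 120 × 3/4 = 90
  ebony-bodied: 120 × 1/4 = 30
χ² = Σ (O − E)² / E
  gray-bodied: (89 − 90)² / 90 = 0.0111
  ebony-bodied: (31 − 30)² / 30 = 0.0333
χ² = 0.0111 + 0.0333 = 0.0444 ≈ 0.044
Degrees of freedom = 2 − 1 = 1; critical value at α = 0.1 is 2.706.
Since 0.044 < 2.706, we fail to reject the null hypothesis — the data are consistent with the 3:1 ratio.

0.044; consistent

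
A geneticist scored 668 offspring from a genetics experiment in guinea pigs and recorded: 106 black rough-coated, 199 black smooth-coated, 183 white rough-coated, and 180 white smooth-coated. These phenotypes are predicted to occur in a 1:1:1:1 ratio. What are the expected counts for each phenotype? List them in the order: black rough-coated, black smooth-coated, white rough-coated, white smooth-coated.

167, 167, 167, 167

Expected counts for N = 668 under a 1:1:1:1 ratio (total parts = 4):
  black rough-coated: 668 × 1/4 = 167
  black smooth-coated: 668 × 1/4 = 167
  white rough-coated: 668 × 1/4 = 167
  white smooth-coated: 668 × 1/4 = 167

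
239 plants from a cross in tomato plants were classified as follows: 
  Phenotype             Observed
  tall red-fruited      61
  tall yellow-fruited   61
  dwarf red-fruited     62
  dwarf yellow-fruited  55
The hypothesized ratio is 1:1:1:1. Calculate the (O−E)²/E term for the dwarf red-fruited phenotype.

Total ratio parts = 4. Expected numbers out of 239:
  tall red-fruited: 239 × 1/4 = 59.75
  tall yellow-fruited: 239 × 1/4 = 59.75
  dwarf red-fruited: 239 × 1/4 = 59.75
  dwarf yellow-fruited: 239 × 1/4 = 59.75
Contribution of dwarf red-fruited: (62 − 59.75)² / 59.75 = 0.0847

0.085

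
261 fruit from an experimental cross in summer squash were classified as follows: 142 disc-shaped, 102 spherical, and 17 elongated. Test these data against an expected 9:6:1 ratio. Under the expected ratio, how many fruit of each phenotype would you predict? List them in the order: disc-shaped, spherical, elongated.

The 9:6:1 ratio has 16 parts, so with N = 261 the expected counts are:
  disc-shaped: 261 × 9/16 = 146.8125
  spherical: 261 × 6/16 = 97.875
  elongated: 261 × 1/16 = 16.3125

146.8125, 97.875, 16.3125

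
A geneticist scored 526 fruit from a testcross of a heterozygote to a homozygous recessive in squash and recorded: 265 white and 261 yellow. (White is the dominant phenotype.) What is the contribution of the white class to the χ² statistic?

0.015

A testcross of a heterozygote (Aa × aa) gives a 1:1 phenotypic ratio.
Under the 1:1 hypothesis (Σ ratio = 2, N = 526):
  white: 526 × 1/2 = 263
  yellow: 526 × 1/2 = 263
Contribution of white: (265 − 263)² / 263 = 0.0152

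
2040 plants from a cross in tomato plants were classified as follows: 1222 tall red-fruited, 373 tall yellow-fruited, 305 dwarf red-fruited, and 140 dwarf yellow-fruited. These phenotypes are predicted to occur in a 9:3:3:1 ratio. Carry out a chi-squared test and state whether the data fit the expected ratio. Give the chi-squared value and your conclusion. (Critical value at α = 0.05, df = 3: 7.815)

22.001; not consistent

The 9:3:3:1 ratio has 16 parts, so with N = 2040 the expected counts are:
  tall red-fruited: 2040 × 9/16 = 1147.5
  tall yellow-fruited: 2040 × 3/16 = 382.5
  dwarf red-fruited: 2040 × 3/16 = 382.5
  dwarf yellow-fruited: 2040 × 1/16 = 127.5
χ² = Σ (O − E)² / E
  tall red-fruited: (1222 − 1147.5)² / 1147.5 = 4.8368
  tall yellow-fruited: (373 − 382.5)² / 382.5 = 0.2359
  dwarf red-fruited: (305 − 382.5)² / 382.5 = 15.7026
  dwarf yellow-fruited: (140 − 127.5)² / 127.5 = 1.2255
χ² = 4.8368 + 0.2359 + 15.7026 + 1.2255 = 22.0008 ≈ 22.001
Degrees of freedom = 4 − 1 = 3; critical value at α = 0.05 is 7.815.
Since 22.001 > 7.815, we reject the null hypothesis — the data do not fit the 9:3:3:1 ratio.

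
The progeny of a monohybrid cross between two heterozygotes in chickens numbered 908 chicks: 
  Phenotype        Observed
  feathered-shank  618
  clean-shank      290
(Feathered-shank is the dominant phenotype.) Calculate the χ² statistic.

23.313

For a monohybrid cross between heterozygotes with complete dominance, the expected phenotypic ratio is 3:1.
The 3:1 ratio has 4 parts, so with N = 908 the expected counts are:
  feathered-shank: 908 × 3/4 = 681
  clean-shank: 908 × 1/4 = 227
χ² = Σ (O − E)² / E
  feathered-shank: (618 − 681)² / 681 = 5.8282
  clean-shank: (290 − 227)² / 227 = 17.4846
χ² = 5.8282 + 17.4846 = 23.3128 ≈ 23.313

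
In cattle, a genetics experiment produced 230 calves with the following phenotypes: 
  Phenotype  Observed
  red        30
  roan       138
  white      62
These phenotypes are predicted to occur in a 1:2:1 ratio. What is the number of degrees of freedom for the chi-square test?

2

A goodness-of-fit test with 3 phenotype classes has df = 3 − 1 = 2.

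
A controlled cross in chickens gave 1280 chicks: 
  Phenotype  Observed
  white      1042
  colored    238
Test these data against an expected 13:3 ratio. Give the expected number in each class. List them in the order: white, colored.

Expected counts for N = 1280 under a 13:3 ratio (total parts = 16):
  white: 1280 × 13/16 = 1040
  colored: 1280 × 3/16 = 240

1040, 240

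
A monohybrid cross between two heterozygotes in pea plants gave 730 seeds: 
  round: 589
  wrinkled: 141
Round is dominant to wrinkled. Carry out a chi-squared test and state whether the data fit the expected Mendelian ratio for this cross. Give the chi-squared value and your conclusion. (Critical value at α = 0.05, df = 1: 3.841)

For a monohybrid cross between heterozygotes with complete dominance, the expected phenotypic ratio is 3:1.
The 3:1 ratio has 4 parts, so with N = 730 the expected counts are:
  round: 730 × 3/4 = 547.5
  wrinkled: 730 × 1/4 = 182.5
χ² = Σ (O − E)² / E
  round: (589 − 547.5)² / 547.5 = 3.1457
  wrinkled: (141 − 182.5)² / 182.5 = 9.4370
χ² = 3.1457 + 9.4370 = 12.5827 ≈ 12.583
Degrees of freedom = 2 − 1 = 1; critical value at α = 0.05 is 3.841.
Since 12.583 > 3.841, we reject the null hypothesis — the data do not fit the 3:1 ratio.

12.583; not consistent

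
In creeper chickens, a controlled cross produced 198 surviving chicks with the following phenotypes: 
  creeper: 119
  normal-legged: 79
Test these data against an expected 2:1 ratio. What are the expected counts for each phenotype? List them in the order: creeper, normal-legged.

132, 66

The 2:1 ratio has 3 parts, so with N = 198 the expected counts are:
  creeper: 198 × 2/3 = 132
  normal-legged: 198 × 1/3 = 66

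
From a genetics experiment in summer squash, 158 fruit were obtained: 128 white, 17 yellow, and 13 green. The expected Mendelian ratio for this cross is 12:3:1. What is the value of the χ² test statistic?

7.131

The 12:3:1 ratio has 16 parts, so with N = 158 the expected counts are:
  white: 158 × 12/16 = 118.5
  yellow: 158 × 3/16 = 29.625
  green: 158 × 1/16 = 9.875
χ² = Σ (O − E)² / E
  white: (128 − 118.5)² / 118.5 = 0.7616
  yellow: (17 − 29.625)² / 29.625 = 5.3803
  green: (13 − 9.875)² / 9.875 = 0.9889
χ² = 0.7616 + 5.3803 + 0.9889 = 7.1308 ≈ 7.131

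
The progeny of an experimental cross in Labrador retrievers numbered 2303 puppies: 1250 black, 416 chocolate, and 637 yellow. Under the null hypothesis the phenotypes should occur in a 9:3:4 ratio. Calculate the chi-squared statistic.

8.689

The 9:3:4 ratio has 16 parts, so with N = 2303 the expected counts are:
  black: 2303 × 9/16 = 1295.4375
  chocolate: 2303 × 3/16 = 431.8125
  yellow: 2303 × 4/16 = 575.75
χ² = Σ (O − E)² / E
  black: (1250 − 1295.4375)² / 1295.4375 = 1.5937
  chocolate: (416 − 431.8125)² / 431.8125 = 0.5790
  yellow: (637 − 575.75)² / 575.75 = 6.5160
χ² = 1.5937 + 0.5790 + 6.5160 = 8.6887 ≈ 8.689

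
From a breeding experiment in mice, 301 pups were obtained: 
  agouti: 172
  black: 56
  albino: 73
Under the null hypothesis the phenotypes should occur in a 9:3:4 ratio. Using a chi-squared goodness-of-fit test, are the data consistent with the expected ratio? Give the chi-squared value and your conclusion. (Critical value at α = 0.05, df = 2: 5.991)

Expected counts for N = 301 under a 9:3:4 ratio (total parts = 16):
  agouti: 301 × 9/16 = 169.3125
  black: 301 × 3/16 = 56.4375
  albino: 301 × 4/16 = 75.25
χ² = Σ (O − E)² / E
  agouti: (172 − 169.3125)² / 169.3125 = 0.0427
  black: (56 − 56.4375)² / 56.4375 = 0.0034
  albino: (73 − 75.25)² / 75.25 = 0.0673
χ² = 0.0427 + 0.0034 + 0.0673 = 0.1134 ≈ 0.113
Degrees of freedom = 3 − 1 = 2; critical value at α = 0.05 is 5.991.
Since 0.113 < 5.991, we fail to reject the null hypothesis — the data are consistent with the 9:3:4 ratio.

0.113; consistent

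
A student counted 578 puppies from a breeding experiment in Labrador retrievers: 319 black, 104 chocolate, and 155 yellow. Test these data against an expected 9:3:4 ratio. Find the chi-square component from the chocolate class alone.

The 9:3:4 ratio has 16 parts, so with N = 578 the expected counts are:
  black: 578 × 9/16 = 325.125
  chocolate: 578 × 3/16 = 108.375
  yellow: 578 × 4/16 = 144.5
Contribution of chocolate: (104 − 108.375)² / 108.375 = 0.1766

0.177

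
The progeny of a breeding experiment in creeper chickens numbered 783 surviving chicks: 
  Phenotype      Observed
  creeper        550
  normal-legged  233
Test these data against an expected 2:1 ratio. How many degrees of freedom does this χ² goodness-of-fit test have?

A goodness-of-fit test with 2 phenotype classes has df = 2 − 1 = 1.

1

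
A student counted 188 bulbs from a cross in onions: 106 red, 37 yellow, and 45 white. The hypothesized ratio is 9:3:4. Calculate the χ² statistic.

0.173

Under the 9:3:4 hypothesis (Σ ratio = 16, N = 188):
  red: 188 × 9/16 = 105.75
  yellow: 188 × 3/16 = 35.25
  white: 188 × 4/16 = 47
χ² = Σ (O − E)² / E
  red: (106 − 105.75)² / 105.75 = 0.0006
  yellow: (37 − 35.25)² / 35.25 = 0.0869
  white: (45 − 47)² / 47 = 0.0851
χ² = 0.0006 + 0.0869 + 0.0851 = 0.1726 ≈ 0.173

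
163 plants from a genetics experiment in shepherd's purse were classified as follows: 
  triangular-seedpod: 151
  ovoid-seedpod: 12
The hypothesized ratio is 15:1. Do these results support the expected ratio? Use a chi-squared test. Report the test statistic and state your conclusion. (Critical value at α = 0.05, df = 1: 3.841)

0.344; consistent

Total ratio parts = 16. Expected numbers out of 163:
  triangular-seedpod: 163 × 15/16 = 152.8125
  ovoid-seedpod: 163 × 1/16 = 10.1875
χ² = Σ (O − E)² / E
  triangular-seedpod: (151 − 152.8125)² / 152.8125 = 0.0215
  ovoid-seedpod: (12 − 10.1875)² / 10.1875 = 0.3225
χ² = 0.0215 + 0.3225 = 0.344
Degrees of freedom = 2 − 1 = 1; critical value at α = 0.05 is 3.841.
Since 0.344 < 3.841, we fail to reject the null hypothesis — the data are consistent with the 15:1 ratio.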